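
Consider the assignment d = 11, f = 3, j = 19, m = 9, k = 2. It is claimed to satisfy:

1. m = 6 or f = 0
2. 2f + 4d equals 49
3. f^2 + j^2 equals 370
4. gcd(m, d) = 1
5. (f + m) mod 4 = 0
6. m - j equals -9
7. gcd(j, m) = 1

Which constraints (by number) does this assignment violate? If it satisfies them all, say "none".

Constraints 1, 2, 6 do not hold.

1. m = 9 ≠ 6 and f = 3 ≠ 0; both disjuncts false — violated.
2. 2f + 4d = 2(3) + 4(11) = 50, not 49 — violated.
3. f^2 + j^2 = 3^2 + 19^2 = 9 + 361 = 370 — satisfied.
4. gcd(9, 11) = 1 — satisfied.
5. f + m = 12; 12 mod 4 = 0 — satisfied.
6. m - j = 9 - 19 = -10, not -9 — violated.
7. gcd(19, 9) = 1 — satisfied.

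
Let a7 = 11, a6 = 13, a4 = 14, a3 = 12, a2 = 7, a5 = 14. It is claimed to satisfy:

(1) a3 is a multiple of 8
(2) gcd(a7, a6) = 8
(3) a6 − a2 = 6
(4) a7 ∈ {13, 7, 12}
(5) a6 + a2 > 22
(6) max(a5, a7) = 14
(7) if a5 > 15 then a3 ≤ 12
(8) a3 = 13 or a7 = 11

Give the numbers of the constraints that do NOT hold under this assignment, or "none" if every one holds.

No — constraints 1, 2, 4, and 5 are not satisfied.

(1) 12 = 8×1 + 4, so 8 does not divide 12  fails
(2) gcd(11, 13) = 1, not 8  fails
(3) a6 − a2 = 13 − 7 = 6  holds
(4) a7 = 11 is not in {13, 7, 12}  fails
(5) a6 + a2 = 13 + 7 = 20; 20 ≤ 22, bound 22 not met  fails
(6) max(14, 11) = 14  holds
(7) a5 = 14, not > 15; antecedent false, conditional vacuously true  holds
(8) a3 = 12 ≠ 13, but a7 = 11 = 11 (second disjunct)  holds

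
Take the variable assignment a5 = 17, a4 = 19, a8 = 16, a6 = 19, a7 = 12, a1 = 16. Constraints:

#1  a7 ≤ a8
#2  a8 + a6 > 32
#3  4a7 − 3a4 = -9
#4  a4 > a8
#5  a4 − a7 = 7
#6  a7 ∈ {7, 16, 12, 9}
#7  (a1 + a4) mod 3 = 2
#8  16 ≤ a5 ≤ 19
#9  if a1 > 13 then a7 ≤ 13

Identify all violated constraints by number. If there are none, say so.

All constraints are satisfied.

#1 a7 = 12, a8 = 16; 12 ≤ 16 — holds.
#2 a8 + a6 = 16 + 19 = 35; 35 > 32 — holds.
#3 4a7 − 3a4 = 4(12) − 3(19) = -9 — holds.
#4 a4 = 19, a8 = 16; 19 > 16 — holds.
#5 a4 − a7 = 19 − 12 = 7 — holds.
#6 a7 = 12 is in {7, 16, 12, 9} — holds.
#7 a1 + a4 = 35; 35 mod 3 = 2 — holds.
#8 a5 = 17 lies in [16, 19] — holds.
#9 a1 = 16 > 13, so we need a7 ≤ 13; a7 = 12 ≤ 13 — holds.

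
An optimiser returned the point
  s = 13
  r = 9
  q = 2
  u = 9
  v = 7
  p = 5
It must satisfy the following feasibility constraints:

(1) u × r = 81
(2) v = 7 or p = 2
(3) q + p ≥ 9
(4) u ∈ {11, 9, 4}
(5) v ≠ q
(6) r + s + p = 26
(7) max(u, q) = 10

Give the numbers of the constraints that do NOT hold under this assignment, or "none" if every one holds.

Constraints 3, 6, and 7 do not hold.

(1) u × r = 9 × 9 = 81  yes
(2) v = 7 = 7 (first disjunct)  yes
(3) q + p = 2 + 5 = 7; 7 < 9, bound 9 not met  no
(4) u = 9 is in {11, 9, 4}  yes
(5) v = 7, q = 2; distinct  yes
(6) r + s + p = 9 + 13 + 5 = 27, not 26  no
(7) max(9, 2) = 9, not 10  no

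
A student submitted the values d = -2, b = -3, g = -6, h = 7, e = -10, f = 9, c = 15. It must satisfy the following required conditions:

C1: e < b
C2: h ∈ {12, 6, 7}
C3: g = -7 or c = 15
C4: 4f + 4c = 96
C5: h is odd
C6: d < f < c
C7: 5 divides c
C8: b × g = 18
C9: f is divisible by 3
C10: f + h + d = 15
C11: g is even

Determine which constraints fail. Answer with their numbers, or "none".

Constraint 10 does not hold.

C1: e = -10, b = -3; -10 < -3  true
C2: h = 7 is in {12, 6, 7}  true
C3: g = -6 ≠ -7, but c = 15 = 15 (second disjunct)  true
C4: 4f + 4c = 4(9) + 4(15) = 96  true
C5: h = 7 is odd  true
C6: values -2 < 9 < 15  true
C7: 15 / 5 = 3, so 5 divides 15  true
C8: b × g = -3 × (-6) = 18  true
C9: 9 / 3 = 3, so 3 divides 9  true
C10: f + h + d = 9 + 7 + (-2) = 14, not 15  false
C11: g = -6 is even  true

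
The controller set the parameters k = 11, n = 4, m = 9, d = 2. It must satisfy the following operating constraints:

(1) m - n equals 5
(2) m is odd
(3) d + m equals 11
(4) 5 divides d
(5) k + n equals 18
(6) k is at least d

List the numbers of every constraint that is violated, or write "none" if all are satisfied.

The assignment fails constraints 4, 5.

(1) m - n = 9 - 4 = 5 — satisfied.
(2) m = 9 is odd — satisfied.
(3) d + m = 2 + 9 = 11 — satisfied.
(4) 2 = 5*0 + 2, so 5 does not divide 2 — violated.
(5) k + n = 11 + 4 = 15, not 18 — violated.
(6) k = 11, d = 2; 11 ≥ 2 — satisfied.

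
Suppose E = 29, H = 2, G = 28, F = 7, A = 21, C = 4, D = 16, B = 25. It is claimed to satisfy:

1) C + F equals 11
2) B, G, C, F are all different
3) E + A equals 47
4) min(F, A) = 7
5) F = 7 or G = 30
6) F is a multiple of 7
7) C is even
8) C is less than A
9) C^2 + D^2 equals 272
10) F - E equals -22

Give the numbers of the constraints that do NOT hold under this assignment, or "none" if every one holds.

The assignment fails constraint 3.

1) C + F = 4 + 7 = 11 — OK.
2) values 25, 28, 4, 7 are pairwise distinct — OK.
3) E + A = 29 + 21 = 50, not 47 — violated.
4) min(7, 21) = 7 — OK.
5) F = 7 = 7 (first disjunct) — OK.
6) 7 / 7 = 1, so 7 divides 7 — OK.
7) C = 4 is even — OK.
8) C = 4, A = 21; 4 < 21 — OK.
9) C^2 + D^2 = 4^2 + 16^2 = 16 + 256 = 272 — OK.
10) F - E = 7 - 29 = -22 — OK.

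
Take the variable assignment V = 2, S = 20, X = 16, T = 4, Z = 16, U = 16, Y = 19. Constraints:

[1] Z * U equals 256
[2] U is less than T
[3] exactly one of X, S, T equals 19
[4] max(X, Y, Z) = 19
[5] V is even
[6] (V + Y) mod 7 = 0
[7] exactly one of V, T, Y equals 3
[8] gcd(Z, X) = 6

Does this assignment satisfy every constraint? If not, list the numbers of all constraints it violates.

Constraints 2, 3, 7, and 8 do not hold.

[1] Z * U = 16 * 16 = 256 — OK.
[2] U = 16, T = 4; 16 ≥ 4 (want <) — violated.
[3] X=16, S=20, T=4; 0 of them equal 19, not exactly one — violated.
[4] max(16, 19, 16) = 19 — OK.
[5] V = 2 is even — OK.
[6] V + Y = 21; 21 mod 7 = 0 — OK.
[7] V=2, T=4, Y=19; 0 of them equal 3, not exactly one — violated.
[8] gcd(16, 16) = 16, not 6 — violated.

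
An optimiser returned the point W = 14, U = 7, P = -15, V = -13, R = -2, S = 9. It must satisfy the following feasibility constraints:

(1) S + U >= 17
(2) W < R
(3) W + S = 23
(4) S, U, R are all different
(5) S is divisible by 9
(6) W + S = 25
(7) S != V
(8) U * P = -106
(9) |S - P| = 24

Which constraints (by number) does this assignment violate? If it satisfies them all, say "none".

Constraints 1, 2, 6, 8 do not hold.

(1) S + U = 9 + 7 = 16; 16 < 17, bound 17 not met — fails.
(2) W = 14, R = -2; 14 ≥ -2 (want <) — fails.
(3) W + S = 14 + 9 = 23 — holds.
(4) values 9, 7, -2 are pairwise distinct — holds.
(5) 9 / 9 = 1, so 9 divides 9 — holds.
(6) W + S = 14 + 9 = 23, not 25 — fails.
(7) S = 9, V = -13; distinct — holds.
(8) U * P = 7 * (-15) = -105, not -106 — fails.
(9) |9 - (-15)| = 24 — holds.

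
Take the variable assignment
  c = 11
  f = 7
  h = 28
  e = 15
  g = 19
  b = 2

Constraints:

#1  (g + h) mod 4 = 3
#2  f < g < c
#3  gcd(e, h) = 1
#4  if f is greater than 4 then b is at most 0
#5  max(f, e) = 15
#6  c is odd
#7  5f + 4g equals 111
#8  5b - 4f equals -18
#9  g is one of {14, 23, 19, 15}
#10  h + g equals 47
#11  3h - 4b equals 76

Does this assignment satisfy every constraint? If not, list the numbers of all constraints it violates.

Violated: 2, 4.

#1 g + h = 47; 47 mod 4 = 3 — OK.
#2 values 7, 19, 11; g = 19 is not < c = 11 — violated.
#3 gcd(15, 28) = 1 — OK.
#4 f = 7 > 4, so we need b ≤ 0; but b = 2 > 0 — violated.
#5 max(7, 15) = 15 — OK.
#6 c = 11 is odd — OK.
#7 5f + 4g = 5(7) + 4(19) = 111 — OK.
#8 5b - 4f = 5(2) - 4(7) = -18 — OK.
#9 g = 19 is in {14, 23, 19, 15} — OK.
#10 h + g = 28 + 19 = 47 — OK.
#11 3h - 4b = 3(28) - 4(2) = 76 — OK.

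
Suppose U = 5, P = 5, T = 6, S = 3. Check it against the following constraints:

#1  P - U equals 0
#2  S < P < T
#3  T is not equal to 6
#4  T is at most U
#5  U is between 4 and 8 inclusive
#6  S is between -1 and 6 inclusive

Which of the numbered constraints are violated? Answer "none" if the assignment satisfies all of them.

Constraints 3 and 4 are violated.

#1 P - U = 5 - 5 = 0  holds
#2 values 3 < 5 < 6  holds
#3 T = 6, but 6 is required to differ  fails
#4 T = 6, U = 5; 6 > 5 (want ≤)  fails
#5 U = 5 lies in [4, 8]  holds
#6 S = 3 lies in [-1, 6]  holds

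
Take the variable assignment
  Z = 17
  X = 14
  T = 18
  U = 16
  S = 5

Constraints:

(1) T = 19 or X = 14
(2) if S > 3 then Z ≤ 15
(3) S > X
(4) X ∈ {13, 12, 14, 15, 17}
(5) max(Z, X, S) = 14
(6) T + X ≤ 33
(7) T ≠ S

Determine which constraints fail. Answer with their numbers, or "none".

Violated: 2, 3, and 5.

(1) T = 18 ≠ 19, but X = 14 = 14 (second disjunct)  OK
(2) S = 5 > 3, so we need Z ≤ 15; but Z = 17 > 15  FAIL
(3) S = 5, X = 14; 5 ≤ 14 (want >)  FAIL
(4) X = 14 is in {13, 12, 14, 15, 17}  OK
(5) max(17, 14, 5) = 17, not 14  FAIL
(6) T + X = 18 + 14 = 32; 32 ≤ 33  OK
(7) T = 18, S = 5; distinct  OK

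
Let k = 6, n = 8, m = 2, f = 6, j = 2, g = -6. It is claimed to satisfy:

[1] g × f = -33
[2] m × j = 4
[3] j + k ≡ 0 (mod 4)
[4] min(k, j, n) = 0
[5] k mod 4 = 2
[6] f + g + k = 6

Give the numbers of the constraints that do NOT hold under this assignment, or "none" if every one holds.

Constraints 1, 4 are violated.

[1] g × f = -6 × 6 = -36, not -33 — violated.
[2] m × j = 2 × 2 = 4 — OK.
[3] j + k = 8; 8 mod 4 = 0 — OK.
[4] min(6, 2, 8) = 2, not 0 — violated.
[5] 6 mod 4 = 2 — OK.
[6] f + g + k = 6 + (-6) + 6 = 6 — OK.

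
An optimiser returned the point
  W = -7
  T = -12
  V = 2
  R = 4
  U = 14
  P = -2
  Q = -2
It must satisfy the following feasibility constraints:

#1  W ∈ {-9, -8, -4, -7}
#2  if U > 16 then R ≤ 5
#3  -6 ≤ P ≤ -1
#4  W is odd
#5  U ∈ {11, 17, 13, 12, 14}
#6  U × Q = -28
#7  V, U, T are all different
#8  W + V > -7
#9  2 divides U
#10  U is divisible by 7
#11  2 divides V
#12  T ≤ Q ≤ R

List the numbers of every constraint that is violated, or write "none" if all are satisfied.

No violations.

#1 W = -7 is in {-9, -8, -4, -7} — satisfied.
#2 U = 14, not > 16; antecedent false, conditional vacuously true — satisfied.
#3 P = -2 lies in [-6, -1] — satisfied.
#4 W = -7 is odd — satisfied.
#5 U = 14 is in {11, 17, 13, 12, 14} — satisfied.
#6 U × Q = 14 × (-2) = -28 — satisfied.
#7 values 2, 14, -12 are pairwise distinct — satisfied.
#8 W + V = -7 + 2 = -5; -5 > -7 — satisfied.
#9 14 / 2 = 7, so 2 divides 14 — satisfied.
#10 14 / 7 = 2, so 7 divides 14 — satisfied.
#11 2 / 2 = 1, so 2 divides 2 — satisfied.
#12 values -12 ≤ -2 ≤ 4 — satisfied.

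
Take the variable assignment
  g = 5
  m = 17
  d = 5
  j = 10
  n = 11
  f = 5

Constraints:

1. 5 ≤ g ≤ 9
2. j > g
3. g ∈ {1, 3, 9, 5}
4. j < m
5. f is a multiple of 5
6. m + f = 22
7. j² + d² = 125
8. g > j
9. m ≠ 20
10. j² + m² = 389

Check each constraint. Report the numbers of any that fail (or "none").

Violated: 8.

1. g = 5 lies in [5, 9] — holds.
2. j = 10, g = 5; 10 > 5 — holds.
3. g = 5 is in {1, 3, 9, 5} — holds.
4. j = 10, m = 17; 10 < 17 — holds.
5. 5 / 5 = 1, so 5 divides 5 — holds.
6. m + f = 17 + 5 = 22 — holds.
7. j² + d² = 10² + 5² = 100 + 25 = 125 — holds.
8. g = 5, j = 10; 5 ≤ 10 (want >) — fails.
9. m = 17, and 17 ≠ 20 — holds.
10. j² + m² = 10² + 17² = 100 + 289 = 389 — holds.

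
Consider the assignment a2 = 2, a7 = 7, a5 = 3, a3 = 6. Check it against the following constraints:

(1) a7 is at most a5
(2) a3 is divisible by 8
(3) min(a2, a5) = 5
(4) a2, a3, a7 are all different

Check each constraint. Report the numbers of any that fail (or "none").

(1) a7 = 7, a5 = 3; 7 > 3 (want ≤) — violated.
(2) 6 = 8*0 + 6, so 8 does not divide 6 — violated.
(3) min(2, 3) = 2, not 5 — violated.
(4) values 2, 6, 7 are pairwise distinct — satisfied.

Constraints 1, 2, 3 are violated.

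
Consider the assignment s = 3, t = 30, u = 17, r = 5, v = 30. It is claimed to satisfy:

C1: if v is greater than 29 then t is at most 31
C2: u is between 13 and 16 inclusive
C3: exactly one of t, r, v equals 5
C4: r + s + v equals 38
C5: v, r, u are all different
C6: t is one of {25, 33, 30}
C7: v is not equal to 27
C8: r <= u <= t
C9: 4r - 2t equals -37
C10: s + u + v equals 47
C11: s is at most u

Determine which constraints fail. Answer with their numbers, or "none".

C1: v = 30 > 29, so we need t ≤ 31; t = 30 ≤ 31 — OK.
C2: u = 17 is outside [13, 16] — violated.
C3: t=30, r=5, v=30; 1 of them equals 5 — OK.
C4: r + s + v = 5 + 3 + 30 = 38 — OK.
C5: values 30, 5, 17 are pairwise distinct — OK.
C6: t = 30 is in {25, 33, 30} — OK.
C7: v = 30, and 30 ≠ 27 — OK.
C8: values 5 <= 17 <= 30 — OK.
C9: 4r - 2t = 4(5) - 2(30) = -40, not -37 — violated.
C10: s + u + v = 3 + 17 + 30 = 50, not 47 — violated.
C11: s = 3, u = 17; 3 ≤ 17 — OK.

Violated: 2, 9, and 10.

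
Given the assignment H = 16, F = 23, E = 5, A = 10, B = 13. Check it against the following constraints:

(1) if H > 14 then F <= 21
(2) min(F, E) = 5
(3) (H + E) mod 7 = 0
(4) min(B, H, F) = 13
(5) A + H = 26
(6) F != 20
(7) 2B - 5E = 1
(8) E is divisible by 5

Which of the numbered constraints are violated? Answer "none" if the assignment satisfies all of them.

No — constraint 1 is not satisfied.

(1) H = 16 > 14, so we need F ≤ 21; but F = 23 > 21  false
(2) min(23, 5) = 5  true
(3) H + E = 21; 21 mod 7 = 0  true
(4) min(13, 16, 23) = 13  true
(5) A + H = 10 + 16 = 26  true
(6) F = 23, and 23 ≠ 20  true
(7) 2B - 5E = 2(13) - 5(5) = 1  true
(8) 5 / 5 = 1, so 5 divides 5  true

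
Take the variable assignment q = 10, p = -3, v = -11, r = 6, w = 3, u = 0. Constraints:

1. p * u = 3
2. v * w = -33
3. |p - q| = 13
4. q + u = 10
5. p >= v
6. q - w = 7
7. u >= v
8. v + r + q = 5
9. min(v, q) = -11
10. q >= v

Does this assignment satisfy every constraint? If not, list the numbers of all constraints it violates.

1. p * u = -3 * 0 = 0, not 3  no
2. v * w = -11 * 3 = -33  yes
3. |-3 - 10| = 13  yes
4. q + u = 10 + 0 = 10  yes
5. p = -3, v = -11; -3 ≥ -11  yes
6. q - w = 10 - 3 = 7  yes
7. u = 0, v = -11; 0 ≥ -11  yes
8. v + r + q = -11 + 6 + 10 = 5  yes
9. min(-11, 10) = -11  yes
10. q = 10, v = -11; 10 ≥ -11  yes

No — constraint 1 is not satisfied.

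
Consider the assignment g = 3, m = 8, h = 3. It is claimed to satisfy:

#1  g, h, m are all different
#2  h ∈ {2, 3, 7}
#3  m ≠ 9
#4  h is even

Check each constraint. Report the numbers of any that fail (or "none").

The assignment fails constraints 1 and 4.

#1 g = h = 3, not all different — fails.
#2 h = 3 is in {2, 3, 7} — holds.
#3 m = 8, and 8 ≠ 9 — holds.
#4 h = 3 is odd — fails.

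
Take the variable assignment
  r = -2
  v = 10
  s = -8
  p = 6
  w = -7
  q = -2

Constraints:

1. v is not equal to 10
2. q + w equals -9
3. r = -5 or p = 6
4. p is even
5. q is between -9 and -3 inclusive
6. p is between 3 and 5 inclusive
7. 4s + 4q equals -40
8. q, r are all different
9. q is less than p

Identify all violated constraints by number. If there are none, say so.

Violated: 1, 5, 6, 8.

1. v = 10, but 10 is required to differ  false
2. q + w = -2 + (-7) = -9  true
3. r = -2 ≠ -5, but p = 6 = 6 (second disjunct)  true
4. p = 6 is even  true
5. q = -2 is outside [-9, -3]  false
6. p = 6 is outside [3, 5]  false
7. 4s + 4q = 4(-8) + 4(-2) = -40  true
8. q = r = -2, not all different  false
9. q = -2, p = 6; -2 < 6  true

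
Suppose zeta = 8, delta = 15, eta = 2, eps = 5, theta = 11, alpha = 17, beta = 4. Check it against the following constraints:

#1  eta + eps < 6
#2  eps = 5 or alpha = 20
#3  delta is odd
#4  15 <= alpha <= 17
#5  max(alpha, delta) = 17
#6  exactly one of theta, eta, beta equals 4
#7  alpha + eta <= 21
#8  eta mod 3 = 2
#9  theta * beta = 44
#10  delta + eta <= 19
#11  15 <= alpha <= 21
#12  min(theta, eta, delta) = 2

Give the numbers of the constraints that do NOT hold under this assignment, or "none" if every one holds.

#1 eta + eps = 2 + 5 = 7; 7 ≥ 6, bound 6 not met — fails.
#2 eps = 5 = 5 (first disjunct) — holds.
#3 delta = 15 is odd — holds.
#4 alpha = 17 lies in [15, 17] — holds.
#5 max(17, 15) = 17 — holds.
#6 theta=11, eta=2, beta=4; 1 of them equals 4 — holds.
#7 alpha + eta = 17 + 2 = 19; 19 ≤ 21 — holds.
#8 2 mod 3 = 2 — holds.
#9 theta * beta = 11 * 4 = 44 — holds.
#10 delta + eta = 15 + 2 = 17; 17 ≤ 19 — holds.
#11 alpha = 17 lies in [15, 21] — holds.
#12 min(11, 2, 15) = 2 — holds.

No — constraint 1 is not satisfied.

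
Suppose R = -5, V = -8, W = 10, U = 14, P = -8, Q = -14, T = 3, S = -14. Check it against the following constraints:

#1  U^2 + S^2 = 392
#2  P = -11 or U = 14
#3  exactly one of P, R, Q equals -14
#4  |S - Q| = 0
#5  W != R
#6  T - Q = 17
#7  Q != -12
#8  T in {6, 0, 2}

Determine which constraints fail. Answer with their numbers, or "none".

No — constraint 8 is not satisfied.

#1 U^2 + S^2 = 14^2 + (-14)^2 = 196 + 196 = 392 — satisfied.
#2 P = -8 ≠ -11, but U = 14 = 14 (second disjunct) — satisfied.
#3 P=-8, R=-5, Q=-14; 1 of them equals -14 — satisfied.
#4 |-14 - (-14)| = 0 — satisfied.
#5 W = 10, R = -5; distinct — satisfied.
#6 T - Q = 3 - (-14) = 17 — satisfied.
#7 Q = -14, and -14 ≠ -12 — satisfied.
#8 T = 3 is not in {6, 0, 2} — violated.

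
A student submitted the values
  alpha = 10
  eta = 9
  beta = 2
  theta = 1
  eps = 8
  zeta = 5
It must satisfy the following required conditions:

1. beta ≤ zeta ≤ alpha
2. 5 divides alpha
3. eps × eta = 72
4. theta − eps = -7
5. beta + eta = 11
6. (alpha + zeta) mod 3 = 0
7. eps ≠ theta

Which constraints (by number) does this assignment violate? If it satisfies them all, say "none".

1. values 2 ≤ 5 ≤ 10  OK
2. 10 / 5 = 2, so 5 divides 10  OK
3. eps × eta = 8 × 9 = 72  OK
4. theta − eps = 1 − 8 = -7  OK
5. beta + eta = 2 + 9 = 11  OK
6. alpha + zeta = 15; 15 mod 3 = 0  OK
7. eps = 8, theta = 1; distinct  OK

All constraints are satisfied.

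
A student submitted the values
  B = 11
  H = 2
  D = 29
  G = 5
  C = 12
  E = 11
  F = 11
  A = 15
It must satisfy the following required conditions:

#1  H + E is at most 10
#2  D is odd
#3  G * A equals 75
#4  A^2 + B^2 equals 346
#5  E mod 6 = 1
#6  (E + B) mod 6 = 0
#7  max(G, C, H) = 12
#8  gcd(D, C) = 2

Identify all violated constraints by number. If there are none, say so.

#1 H + E = 2 + 11 = 13; 13 > 10, bound 10 not met  ✗
#2 D = 29 is odd  ✓
#3 G * A = 5 * 15 = 75  ✓
#4 A^2 + B^2 = 15^2 + 11^2 = 225 + 121 = 346  ✓
#5 11 mod 6 = 5, not 1  ✗
#6 E + B = 22; 22 mod 6 = 4, not 0  ✗
#7 max(5, 12, 2) = 12  ✓
#8 gcd(29, 12) = 1, not 2  ✗

The assignment fails constraints 1, 5, 6, and 8.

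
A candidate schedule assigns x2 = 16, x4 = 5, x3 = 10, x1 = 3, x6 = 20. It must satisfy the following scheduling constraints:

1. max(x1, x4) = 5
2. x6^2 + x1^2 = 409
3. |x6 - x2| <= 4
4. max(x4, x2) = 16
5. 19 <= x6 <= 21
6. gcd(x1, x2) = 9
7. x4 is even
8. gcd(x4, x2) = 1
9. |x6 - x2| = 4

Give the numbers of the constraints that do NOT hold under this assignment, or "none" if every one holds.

Violated: 6 and 7.

1. max(3, 5) = 5 — holds.
2. x6^2 + x1^2 = 20^2 + 3^2 = 400 + 9 = 409 — holds.
3. |20 - 16| = 4; 4 ≤ 4 — holds.
4. max(5, 16) = 16 — holds.
5. x6 = 20 lies in [19, 21] — holds.
6. gcd(3, 16) = 1, not 9 — does not hold.
7. x4 = 5 is odd — does not hold.
8. gcd(5, 16) = 1 — holds.
9. |20 - 16| = 4 — holds.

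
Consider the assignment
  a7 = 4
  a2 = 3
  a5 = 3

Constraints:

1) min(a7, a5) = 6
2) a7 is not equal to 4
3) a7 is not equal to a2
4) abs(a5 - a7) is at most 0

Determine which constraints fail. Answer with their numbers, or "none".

Constraints 1, 2, and 4 are violated.

1) min(4, 3) = 3, not 6 — violated.
2) a7 = 4, but 4 is required to differ — violated.
3) a7 = 4, a2 = 3; distinct — OK.
4) abs(3 - 4) = 1; 1 > 0, exceeds bound 0 — violated.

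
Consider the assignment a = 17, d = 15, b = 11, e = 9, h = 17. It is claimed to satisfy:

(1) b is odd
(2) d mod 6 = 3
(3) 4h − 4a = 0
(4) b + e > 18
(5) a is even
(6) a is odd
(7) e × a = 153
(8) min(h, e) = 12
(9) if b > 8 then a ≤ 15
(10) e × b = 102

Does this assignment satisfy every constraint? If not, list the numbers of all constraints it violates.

(1) b = 11 is odd — satisfied.
(2) 15 mod 6 = 3 — satisfied.
(3) 4h − 4a = 4(17) − 4(17) = 0 — satisfied.
(4) b + e = 11 + 9 = 20; 20 > 18 — satisfied.
(5) a = 17 is odd — violated.
(6) a = 17 is odd — satisfied.
(7) e × a = 9 × 17 = 153 — satisfied.
(8) min(17, 9) = 9, not 12 — violated.
(9) b = 11 > 8, so we need a ≤ 15; but a = 17 > 15 — violated.
(10) e × b = 9 × 11 = 99, not 102 — violated.

Constraints 5, 8, 9, 10 do not hold.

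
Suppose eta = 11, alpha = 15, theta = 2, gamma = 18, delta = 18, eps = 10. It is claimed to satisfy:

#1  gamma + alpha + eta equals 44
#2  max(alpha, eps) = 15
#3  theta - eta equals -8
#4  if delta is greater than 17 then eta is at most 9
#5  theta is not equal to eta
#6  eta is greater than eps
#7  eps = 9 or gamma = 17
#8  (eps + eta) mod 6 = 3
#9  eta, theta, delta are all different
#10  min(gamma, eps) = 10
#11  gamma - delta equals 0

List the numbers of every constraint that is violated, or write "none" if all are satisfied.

Constraints 3, 4, 7 do not hold.

#1 gamma + alpha + eta = 18 + 15 + 11 = 44 — holds.
#2 max(15, 10) = 15 — holds.
#3 theta - eta = 2 - 11 = -9, not -8 — fails.
#4 delta = 18 > 17, so we need eta ≤ 9; but eta = 11 > 9 — fails.
#5 theta = 2, eta = 11; distinct — holds.
#6 eta = 11, eps = 10; 11 > 10 — holds.
#7 eps = 10 ≠ 9 and gamma = 18 ≠ 17; both disjuncts false — fails.
#8 eps + eta = 21; 21 mod 6 = 3 — holds.
#9 values 11, 2, 18 are pairwise distinct — holds.
#10 min(18, 10) = 10 — holds.
#11 gamma - delta = 18 - 18 = 0 — holds.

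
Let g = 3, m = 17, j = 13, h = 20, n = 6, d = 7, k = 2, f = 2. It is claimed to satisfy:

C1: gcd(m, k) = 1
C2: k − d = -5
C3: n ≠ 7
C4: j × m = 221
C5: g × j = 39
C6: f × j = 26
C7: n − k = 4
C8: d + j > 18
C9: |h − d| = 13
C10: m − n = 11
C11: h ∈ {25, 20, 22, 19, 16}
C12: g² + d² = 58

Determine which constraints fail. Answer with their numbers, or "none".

C1: gcd(17, 2) = 1 — OK.
C2: k − d = 2 − 7 = -5 — OK.
C3: n = 6, and 6 ≠ 7 — OK.
C4: j × m = 13 × 17 = 221 — OK.
C5: g × j = 3 × 13 = 39 — OK.
C6: f × j = 2 × 13 = 26 — OK.
C7: n − k = 6 − 2 = 4 — OK.
C8: d + j = 7 + 13 = 20; 20 > 18 — OK.
C9: |20 − 7| = 13 — OK.
C10: m − n = 17 − 6 = 11 — OK.
C11: h = 20 is in {25, 20, 22, 19, 16} — OK.
C12: g² + d² = 3² + 7² = 9 + 49 = 58 — OK.

All constraints are satisfied.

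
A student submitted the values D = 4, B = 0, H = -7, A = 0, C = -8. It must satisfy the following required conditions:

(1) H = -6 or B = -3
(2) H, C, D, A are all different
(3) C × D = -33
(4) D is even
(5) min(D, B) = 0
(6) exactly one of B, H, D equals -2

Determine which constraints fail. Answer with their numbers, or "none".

(1) H = -7 ≠ -6 and B = 0 ≠ -3; both disjuncts false  fails
(2) values -7, -8, 4, 0 are pairwise distinct  holds
(3) C × D = -8 × 4 = -32, not -33  fails
(4) D = 4 is even  holds
(5) min(4, 0) = 0  holds
(6) B=0, H=-7, D=4; 0 of them equal -2, not exactly one  fails

Constraints 1, 3, 6 do not hold.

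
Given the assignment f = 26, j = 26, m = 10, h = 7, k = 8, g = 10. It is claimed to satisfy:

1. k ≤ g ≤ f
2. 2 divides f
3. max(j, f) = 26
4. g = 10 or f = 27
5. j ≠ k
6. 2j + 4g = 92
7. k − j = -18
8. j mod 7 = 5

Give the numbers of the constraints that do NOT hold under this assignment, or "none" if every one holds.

1. values 8 ≤ 10 ≤ 26 — OK.
2. 26 / 2 = 13, so 2 divides 26 — OK.
3. max(26, 26) = 26 — OK.
4. g = 10 = 10 (first disjunct) — OK.
5. j = 26, k = 8; distinct — OK.
6. 2j + 4g = 2(26) + 4(10) = 92 — OK.
7. k − j = 8 − 26 = -18 — OK.
8. 26 mod 7 = 5 — OK.

The assignment satisfies every constraint.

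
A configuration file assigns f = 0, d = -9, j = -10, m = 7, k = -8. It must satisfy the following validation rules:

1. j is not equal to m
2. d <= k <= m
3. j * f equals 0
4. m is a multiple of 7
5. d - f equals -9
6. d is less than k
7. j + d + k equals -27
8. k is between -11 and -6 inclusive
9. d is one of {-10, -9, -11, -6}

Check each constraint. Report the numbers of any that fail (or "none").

1. j = -10, m = 7; distinct  ✓
2. values -9 <= -8 <= 7  ✓
3. j * f = -10 * 0 = 0  ✓
4. 7 / 7 = 1, so 7 divides 7  ✓
5. d - f = -9 - 0 = -9  ✓
6. d = -9, k = -8; -9 < -8  ✓
7. j + d + k = -10 + (-9) + (-8) = -27  ✓
8. k = -8 lies in [-11, -6]  ✓
9. d = -9 is in {-10, -9, -11, -6}  ✓

The assignment satisfies every constraint.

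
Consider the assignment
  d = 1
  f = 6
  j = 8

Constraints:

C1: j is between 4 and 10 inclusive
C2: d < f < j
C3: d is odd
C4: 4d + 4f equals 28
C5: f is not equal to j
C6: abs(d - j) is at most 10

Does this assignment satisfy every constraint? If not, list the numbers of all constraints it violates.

None — every constraint holds.

C1: j = 8 lies in [4, 10]  yes
C2: values 1 < 6 < 8  yes
C3: d = 1 is odd  yes
C4: 4d + 4f = 4(1) + 4(6) = 28  yes
C5: f = 6, j = 8; distinct  yes
C6: abs(1 - 8) = 7; 7 ≤ 10  yes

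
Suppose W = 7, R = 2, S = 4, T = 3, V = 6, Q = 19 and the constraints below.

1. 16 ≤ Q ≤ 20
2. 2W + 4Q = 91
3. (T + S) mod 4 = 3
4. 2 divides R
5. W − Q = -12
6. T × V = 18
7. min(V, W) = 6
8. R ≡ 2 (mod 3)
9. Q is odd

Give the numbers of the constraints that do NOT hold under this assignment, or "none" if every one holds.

1. Q = 19 lies in [16, 20] — holds.
2. 2W + 4Q = 2(7) + 4(19) = 90, not 91 — fails.
3. T + S = 7; 7 mod 4 = 3 — holds.
4. 2 / 2 = 1, so 2 divides 2 — holds.
5. W − Q = 7 − 19 = -12 — holds.
6. T × V = 3 × 6 = 18 — holds.
7. min(6, 7) = 6 — holds.
8. 2 mod 3 = 2 — holds.
9. Q = 19 is odd — holds.

Constraint 2 is violated.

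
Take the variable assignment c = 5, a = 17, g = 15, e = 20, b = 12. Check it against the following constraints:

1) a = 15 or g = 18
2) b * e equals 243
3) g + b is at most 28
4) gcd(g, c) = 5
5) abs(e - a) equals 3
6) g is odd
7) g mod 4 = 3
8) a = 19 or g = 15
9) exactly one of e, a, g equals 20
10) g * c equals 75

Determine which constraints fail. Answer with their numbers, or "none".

No — constraints 1 and 2 are not satisfied.

1) a = 17 ≠ 15 and g = 15 ≠ 18; both disjuncts false — violated.
2) b * e = 12 * 20 = 240, not 243 — violated.
3) g + b = 15 + 12 = 27; 27 ≤ 28 — OK.
4) gcd(15, 5) = 5 — OK.
5) abs(20 - 17) = 3 — OK.
6) g = 15 is odd — OK.
7) 15 mod 4 = 3 — OK.
8) a = 17 ≠ 19, but g = 15 = 15 (second disjunct) — OK.
9) e=20, a=17, g=15; 1 of them equals 20 — OK.
10) g * c = 15 * 5 = 75 — OK.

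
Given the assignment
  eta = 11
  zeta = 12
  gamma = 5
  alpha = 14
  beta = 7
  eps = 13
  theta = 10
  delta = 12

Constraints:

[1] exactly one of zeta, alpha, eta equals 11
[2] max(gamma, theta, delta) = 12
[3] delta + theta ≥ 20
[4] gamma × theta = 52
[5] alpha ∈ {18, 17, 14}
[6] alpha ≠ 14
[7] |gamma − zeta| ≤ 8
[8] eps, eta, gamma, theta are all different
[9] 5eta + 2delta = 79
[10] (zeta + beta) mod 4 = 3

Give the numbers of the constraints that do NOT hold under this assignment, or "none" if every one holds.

[1] zeta=12, alpha=14, eta=11; 1 of them equals 11 — OK.
[2] max(5, 10, 12) = 12 — OK.
[3] delta + theta = 12 + 10 = 22; 22 ≥ 20 — OK.
[4] gamma × theta = 5 × 10 = 50, not 52 — violated.
[5] alpha = 14 is in {18, 17, 14} — OK.
[6] alpha = 14, but 14 is required to differ — violated.
[7] |5 − 12| = 7; 7 ≤ 8 — OK.
[8] values 13, 11, 5, 10 are pairwise distinct — OK.
[9] 5eta + 2delta = 5(11) + 2(12) = 79 — OK.
[10] zeta + beta = 19; 19 mod 4 = 3 — OK.

No — constraints 4, 6 are not satisfied.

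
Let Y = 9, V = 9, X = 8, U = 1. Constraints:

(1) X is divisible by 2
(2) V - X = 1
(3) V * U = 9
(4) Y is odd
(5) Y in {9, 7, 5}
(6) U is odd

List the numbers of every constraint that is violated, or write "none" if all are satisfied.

(1) 8 / 2 = 4, so 2 divides 8  true
(2) V - X = 9 - 8 = 1  true
(3) V * U = 9 * 1 = 9  true
(4) Y = 9 is odd  true
(5) Y = 9 is in {9, 7, 5}  true
(6) U = 1 is odd  true

No violations.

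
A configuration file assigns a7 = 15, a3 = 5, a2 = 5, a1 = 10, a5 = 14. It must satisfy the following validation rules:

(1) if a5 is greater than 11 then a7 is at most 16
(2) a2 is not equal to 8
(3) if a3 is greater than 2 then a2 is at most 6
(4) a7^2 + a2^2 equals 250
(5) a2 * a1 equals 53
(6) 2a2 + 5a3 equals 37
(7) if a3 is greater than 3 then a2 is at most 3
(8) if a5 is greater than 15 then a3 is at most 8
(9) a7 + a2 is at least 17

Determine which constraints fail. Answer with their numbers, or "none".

Constraints 5, 6, and 7 are violated.

(1) a5 = 14 > 11, so we need a7 ≤ 16; a7 = 15 ≤ 16 — OK.
(2) a2 = 5, and 5 ≠ 8 — OK.
(3) a3 = 5 > 2, so we need a2 ≤ 6; a2 = 5 ≤ 6 — OK.
(4) a7^2 + a2^2 = 15^2 + 5^2 = 225 + 25 = 250 — OK.
(5) a2 * a1 = 5 * 10 = 50, not 53 — violated.
(6) 2a2 + 5a3 = 2(5) + 5(5) = 35, not 37 — violated.
(7) a3 = 5 > 3, so we need a2 ≤ 3; but a2 = 5 > 3 — violated.
(8) a5 = 14, not > 15; antecedent false, conditional vacuously true — OK.
(9) a7 + a2 = 15 + 5 = 20; 20 ≥ 17 — OK.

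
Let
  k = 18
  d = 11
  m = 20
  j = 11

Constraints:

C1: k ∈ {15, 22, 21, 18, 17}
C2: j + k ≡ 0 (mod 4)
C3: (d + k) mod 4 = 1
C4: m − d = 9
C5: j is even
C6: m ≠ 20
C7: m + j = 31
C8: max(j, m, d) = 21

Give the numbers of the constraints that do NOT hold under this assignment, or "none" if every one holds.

Constraints 2, 5, 6, and 8 are violated.

C1: k = 18 is in {15, 22, 21, 18, 17}  true
C2: j + k = 29; 29 mod 4 = 1, not 0  false
C3: d + k = 29; 29 mod 4 = 1  true
C4: m − d = 20 − 11 = 9  true
C5: j = 11 is odd  false
C6: m = 20, but 20 is required to differ  false
C7: m + j = 20 + 11 = 31  true
C8: max(11, 20, 11) = 20, not 21  false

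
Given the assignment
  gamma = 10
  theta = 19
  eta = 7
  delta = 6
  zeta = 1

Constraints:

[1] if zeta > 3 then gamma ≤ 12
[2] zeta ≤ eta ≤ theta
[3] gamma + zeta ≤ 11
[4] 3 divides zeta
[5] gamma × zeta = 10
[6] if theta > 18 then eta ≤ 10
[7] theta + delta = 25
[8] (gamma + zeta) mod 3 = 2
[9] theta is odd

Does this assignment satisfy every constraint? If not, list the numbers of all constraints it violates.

[1] zeta = 1, not > 3; antecedent false, conditional vacuously true — holds.
[2] values 1 ≤ 7 ≤ 19 — holds.
[3] gamma + zeta = 10 + 1 = 11; 11 ≤ 11 — holds.
[4] 1 = 3×0 + 1, so 3 does not divide 1 — fails.
[5] gamma × zeta = 10 × 1 = 10 — holds.
[6] theta = 19 > 18, so we need eta ≤ 10; eta = 7 ≤ 10 — holds.
[7] theta + delta = 19 + 6 = 25 — holds.
[8] gamma + zeta = 11; 11 mod 3 = 2 — holds.
[9] theta = 19 is odd — holds.

The assignment fails constraint 4.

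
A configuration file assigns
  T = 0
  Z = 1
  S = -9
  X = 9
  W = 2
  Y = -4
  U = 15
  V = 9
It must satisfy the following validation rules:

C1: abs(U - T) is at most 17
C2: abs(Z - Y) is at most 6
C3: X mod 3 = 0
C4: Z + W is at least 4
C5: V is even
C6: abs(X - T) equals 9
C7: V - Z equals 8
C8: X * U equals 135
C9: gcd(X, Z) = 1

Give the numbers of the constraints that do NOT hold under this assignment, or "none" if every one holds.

C1: abs(15 - 0) = 15; 15 ≤ 17  yes
C2: abs(1 - (-4)) = 5; 5 ≤ 6  yes
C3: 9 mod 3 = 0  yes
C4: Z + W = 1 + 2 = 3; 3 < 4, bound 4 not met  no
C5: V = 9 is odd  no
C6: abs(9 - 0) = 9  yes
C7: V - Z = 9 - 1 = 8  yes
C8: X * U = 9 * 15 = 135  yes
C9: gcd(9, 1) = 1  yes

Violated: 4, 5.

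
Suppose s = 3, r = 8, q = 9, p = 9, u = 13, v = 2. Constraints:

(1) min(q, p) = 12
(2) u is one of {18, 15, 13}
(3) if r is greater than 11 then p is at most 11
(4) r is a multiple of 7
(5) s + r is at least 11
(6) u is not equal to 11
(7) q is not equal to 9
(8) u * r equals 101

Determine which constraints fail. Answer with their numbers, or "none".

No — constraints 1, 4, 7, and 8 are not satisfied.

(1) min(9, 9) = 9, not 12 — fails.
(2) u = 13 is in {18, 15, 13} — holds.
(3) r = 8, not > 11; antecedent false, conditional vacuously true — holds.
(4) 8 = 7*1 + 1, so 7 does not divide 8 — fails.
(5) s + r = 3 + 8 = 11; 11 ≥ 11 — holds.
(6) u = 13, and 13 ≠ 11 — holds.
(7) q = 9, but 9 is required to differ — fails.
(8) u * r = 13 * 8 = 104, not 101 — fails.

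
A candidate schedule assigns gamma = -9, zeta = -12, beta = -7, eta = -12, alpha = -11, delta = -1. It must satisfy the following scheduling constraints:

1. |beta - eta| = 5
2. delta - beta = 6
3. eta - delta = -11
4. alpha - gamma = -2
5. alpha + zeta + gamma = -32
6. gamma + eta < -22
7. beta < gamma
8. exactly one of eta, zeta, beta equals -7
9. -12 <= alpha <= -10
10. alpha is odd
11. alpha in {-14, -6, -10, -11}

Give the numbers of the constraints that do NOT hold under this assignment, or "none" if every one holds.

1. |-7 - (-12)| = 5  holds
2. delta - beta = -1 - (-7) = 6  holds
3. eta - delta = -12 - (-1) = -11  holds
4. alpha - gamma = -11 - (-9) = -2  holds
5. alpha + zeta + gamma = -11 + (-12) + (-9) = -32  holds
6. gamma + eta = -9 + (-12) = -21; -21 ≥ -22, bound -22 not met  fails
7. beta = -7, gamma = -9; -7 ≥ -9 (want <)  fails
8. eta=-12, zeta=-12, beta=-7; 1 of them equals -7  holds
9. alpha = -11 lies in [-12, -10]  holds
10. alpha = -11 is odd  holds
11. alpha = -11 is in {-14, -6, -10, -11}  holds

No — constraints 6 and 7 are not satisfied.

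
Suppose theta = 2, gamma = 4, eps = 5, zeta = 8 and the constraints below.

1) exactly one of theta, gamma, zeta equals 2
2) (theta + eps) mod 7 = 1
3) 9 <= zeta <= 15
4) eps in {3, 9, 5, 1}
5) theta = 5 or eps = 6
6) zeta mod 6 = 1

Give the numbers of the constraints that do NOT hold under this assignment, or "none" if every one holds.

Constraints 2, 3, 5, and 6 do not hold.

1) theta=2, gamma=4, zeta=8; 1 of them equals 2  yes
2) theta + eps = 7; 7 mod 7 = 0, not 1  no
3) zeta = 8 is outside [9, 15]  no
4) eps = 5 is in {3, 9, 5, 1}  yes
5) theta = 2 ≠ 5 and eps = 5 ≠ 6; both disjuncts false  no
6) 8 mod 6 = 2, not 1  no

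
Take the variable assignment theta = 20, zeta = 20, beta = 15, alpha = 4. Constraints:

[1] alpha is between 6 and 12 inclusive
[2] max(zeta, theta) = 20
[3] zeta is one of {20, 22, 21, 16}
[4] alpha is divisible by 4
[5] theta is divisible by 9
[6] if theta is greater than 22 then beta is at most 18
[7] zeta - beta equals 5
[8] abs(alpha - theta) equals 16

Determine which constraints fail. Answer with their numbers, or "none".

Constraints 1 and 5 are violated.

[1] alpha = 4 is outside [6, 12]  ✗
[2] max(20, 20) = 20  ✓
[3] zeta = 20 is in {20, 22, 21, 16}  ✓
[4] 4 / 4 = 1, so 4 divides 4  ✓
[5] 20 = 9*2 + 2, so 9 does not divide 20  ✗
[6] theta = 20, not > 22; antecedent false, conditional vacuously true  ✓
[7] zeta - beta = 20 - 15 = 5  ✓
[8] abs(4 - 20) = 16  ✓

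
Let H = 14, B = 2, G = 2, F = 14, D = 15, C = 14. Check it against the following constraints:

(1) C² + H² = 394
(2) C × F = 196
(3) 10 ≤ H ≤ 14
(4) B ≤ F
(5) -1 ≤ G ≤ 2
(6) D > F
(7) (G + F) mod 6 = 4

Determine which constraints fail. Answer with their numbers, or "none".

The assignment fails constraint 1.

(1) C² + H² = 14² + 14² = 196 + 196 = 392, not 394 — fails.
(2) C × F = 14 × 14 = 196 — holds.
(3) H = 14 lies in [10, 14] — holds.
(4) B = 2, F = 14; 2 ≤ 14 — holds.
(5) G = 2 lies in [-1, 2] — holds.
(6) D = 15, F = 14; 15 > 14 — holds.
(7) G + F = 16; 16 mod 6 = 4 — holds.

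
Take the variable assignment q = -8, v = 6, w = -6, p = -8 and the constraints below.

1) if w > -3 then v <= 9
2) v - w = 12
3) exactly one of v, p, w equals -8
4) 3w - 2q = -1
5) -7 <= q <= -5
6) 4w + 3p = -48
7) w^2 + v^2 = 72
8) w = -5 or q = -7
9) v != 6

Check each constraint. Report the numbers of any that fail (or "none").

No — constraints 4, 5, 8, and 9 are not satisfied.

1) w = -6, not > -3; antecedent false, conditional vacuously true — OK.
2) v - w = 6 - (-6) = 12 — OK.
3) v=6, p=-8, w=-6; 1 of them equals -8 — OK.
4) 3w - 2q = 3(-6) - 2(-8) = -2, not -1 — violated.
5) q = -8 is outside [-7, -5] — violated.
6) 4w + 3p = 4(-6) + 3(-8) = -48 — OK.
7) w^2 + v^2 = (-6)^2 + 6^2 = 36 + 36 = 72 — OK.
8) w = -6 ≠ -5 and q = -8 ≠ -7; both disjuncts false — violated.
9) v = 6, but 6 is required to differ — violated.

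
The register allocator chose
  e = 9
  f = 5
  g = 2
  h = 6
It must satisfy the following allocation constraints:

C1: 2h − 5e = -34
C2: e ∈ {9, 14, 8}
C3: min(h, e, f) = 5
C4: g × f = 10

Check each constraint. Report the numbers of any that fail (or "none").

C1: 2h − 5e = 2(6) − 5(9) = -33, not -34  no
C2: e = 9 is in {9, 14, 8}  yes
C3: min(6, 9, 5) = 5  yes
C4: g × f = 2 × 5 = 10  yes

Constraint 1 is violated.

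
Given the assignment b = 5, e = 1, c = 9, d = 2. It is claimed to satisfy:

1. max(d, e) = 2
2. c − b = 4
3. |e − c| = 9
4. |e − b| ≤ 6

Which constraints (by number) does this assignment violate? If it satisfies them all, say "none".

Constraint 3 is violated.

1. max(2, 1) = 2 — holds.
2. c − b = 9 − 5 = 4 — holds.
3. |1 − 9| = 8, not 9 — does not hold.
4. |1 − 5| = 4; 4 ≤ 6 — holds.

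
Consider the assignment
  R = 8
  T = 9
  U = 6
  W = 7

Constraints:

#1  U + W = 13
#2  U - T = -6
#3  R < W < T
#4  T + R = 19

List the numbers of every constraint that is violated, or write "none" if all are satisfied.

Constraints 2, 3, and 4 are violated.

#1 U + W = 6 + 7 = 13 — OK.
#2 U - T = 6 - 9 = -3, not -6 — violated.
#3 values 8, 7, 9; R = 8 is not < W = 7 — violated.
#4 T + R = 9 + 8 = 17, not 19 — violated.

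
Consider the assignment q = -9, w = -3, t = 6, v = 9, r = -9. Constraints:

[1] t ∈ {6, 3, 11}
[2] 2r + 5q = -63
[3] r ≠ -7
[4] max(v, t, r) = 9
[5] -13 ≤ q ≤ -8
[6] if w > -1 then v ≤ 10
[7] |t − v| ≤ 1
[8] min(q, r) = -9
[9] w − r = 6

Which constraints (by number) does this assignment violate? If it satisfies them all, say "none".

No — constraint 7 is not satisfied.

[1] t = 6 is in {6, 3, 11}  true
[2] 2r + 5q = 2(-9) + 5(-9) = -63  true
[3] r = -9, and -9 ≠ -7  true
[4] max(9, 6, -9) = 9  true
[5] q = -9 lies in [-13, -8]  true
[6] w = -3, not > -1; antecedent false, conditional vacuously true  true
[7] |6 − 9| = 3; 3 > 1, exceeds bound 1  false
[8] min(-9, -9) = -9  true
[9] w − r = -3 − (-9) = 6  true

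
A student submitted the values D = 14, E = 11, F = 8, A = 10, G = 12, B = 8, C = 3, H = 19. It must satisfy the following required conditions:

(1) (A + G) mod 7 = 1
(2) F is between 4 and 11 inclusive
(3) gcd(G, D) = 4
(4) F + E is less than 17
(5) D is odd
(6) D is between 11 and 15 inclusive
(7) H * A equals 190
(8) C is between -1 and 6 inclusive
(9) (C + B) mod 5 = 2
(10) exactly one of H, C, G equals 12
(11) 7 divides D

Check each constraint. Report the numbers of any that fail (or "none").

(1) A + G = 22; 22 mod 7 = 1 — holds.
(2) F = 8 lies in [4, 11] — holds.
(3) gcd(12, 14) = 2, not 4 — does not hold.
(4) F + E = 8 + 11 = 19; 19 ≥ 17, bound 17 not met — does not hold.
(5) D = 14 is even — does not hold.
(6) D = 14 lies in [11, 15] — holds.
(7) H * A = 19 * 10 = 190 — holds.
(8) C = 3 lies in [-1, 6] — holds.
(9) C + B = 11; 11 mod 5 = 1, not 2 — does not hold.
(10) H=19, C=3, G=12; 1 of them equals 12 — holds.
(11) 14 / 7 = 2, so 7 divides 14 — holds.

The assignment fails constraints 3, 4, 5, and 9.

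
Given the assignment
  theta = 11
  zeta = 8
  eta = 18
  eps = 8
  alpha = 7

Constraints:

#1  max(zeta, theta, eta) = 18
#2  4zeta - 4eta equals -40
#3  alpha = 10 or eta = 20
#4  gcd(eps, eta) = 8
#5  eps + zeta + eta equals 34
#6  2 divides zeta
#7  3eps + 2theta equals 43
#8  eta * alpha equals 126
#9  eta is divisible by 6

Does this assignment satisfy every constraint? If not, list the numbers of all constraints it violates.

#1 max(8, 11, 18) = 18 — satisfied.
#2 4zeta - 4eta = 4(8) - 4(18) = -40 — satisfied.
#3 alpha = 7 ≠ 10 and eta = 18 ≠ 20; both disjuncts false — violated.
#4 gcd(8, 18) = 2, not 8 — violated.
#5 eps + zeta + eta = 8 + 8 + 18 = 34 — satisfied.
#6 8 / 2 = 4, so 2 divides 8 — satisfied.
#7 3eps + 2theta = 3(8) + 2(11) = 46, not 43 — violated.
#8 eta * alpha = 18 * 7 = 126 — satisfied.
#9 18 / 6 = 3, so 6 divides 18 — satisfied.

Constraints 3, 4, 7 do not hold.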